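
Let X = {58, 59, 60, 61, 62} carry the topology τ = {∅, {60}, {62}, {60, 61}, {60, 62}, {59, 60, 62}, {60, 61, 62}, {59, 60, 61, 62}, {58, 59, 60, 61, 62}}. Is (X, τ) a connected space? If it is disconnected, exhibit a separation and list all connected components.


(X, τ) is connected.

Find clopen sets (U ∈ τ with X ∖ U ∈ τ):
  U = ∅, X ∖ U = {58, 59, 60, 61, 62} — both open, so U is clopen.
  U = {58, 59, 60, 61, 62}, X ∖ U = ∅ — both open, so U is clopen.
Only trivial clopens (∅ and X) exist, so (X, τ) is connected.
Compute connected components by grouping points that agree on all clopens:
  component: {58, 59, 60, 61, 62}


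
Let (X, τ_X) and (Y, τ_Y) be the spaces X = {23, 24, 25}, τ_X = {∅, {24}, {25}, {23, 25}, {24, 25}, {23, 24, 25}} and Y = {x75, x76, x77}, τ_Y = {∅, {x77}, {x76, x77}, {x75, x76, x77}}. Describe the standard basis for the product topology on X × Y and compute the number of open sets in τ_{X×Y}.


Basis B = {∅ × ∅, {24} × {x77}, {25} × {x77}, {23, 25} × {x77}, {24} × {x76, x77}, {24, 25} × {x77}, {25} × {x76, x77}, {23, 24, 25} × {x77}, {24} × {x75, x76, x77}, {25} × {x75, x76, x77}, {23, 25} × {x76, x77}, {24, 25} × {x76, x77}, {23, 25} × {x75, x76, x77}, {23, 24, 25} × {x76, x77}, {24, 25} × {x75, x76, x77}, {23, 24, 25} × {x75, x76, x77}}; |τ_{X×Y}| = 40.

Enumerate products U × V with U ∈ τ_X, V ∈ τ_Y (deduplicated):
  ∅ × ∅ = {} (∅)
  {24} × {x77} = {(24,x77)}
  {25} × {x77} = {(25,x77)}
  {23, 25} × {x77} = {(23,x77), (25,x77)}
  {24} × {x76, x77} = {(24,x76), (24,x77)}
  {24, 25} × {x77} = {(24,x77), (25,x77)}
  {25} × {x76, x77} = {(25,x76), (25,x77)}
  {23, 24, 25} × {x77} = {(23,x77), (24,x77), (25,x77)}
  {24} × {x75, x76, x77} = {(24,x75), (24,x76), (24,x77)}
  {25} × {x75, x76, x77} = {(25,x75), (25,x76), (25,x77)}
  {23, 25} × {x76, x77} = {(23,x76), (23,x77), (25,x76), (25,x77)}
  {24, 25} × {x76, x77} = {(24,x76), (24,x77), (25,x76), (25,x77)}
  {23, 25} × {x75, x76, x77} = {(23,x75), (23,x76), (23,x77), (25,x75), (25,x76), (25,x77)}
  {23, 24, 25} × {x76, x77} = {(23,x76), (23,x77), (24,x76), (24,x77), (25,x76), (25,x77)}
  {24, 25} × {x75, x76, x77} = {(24,x75), (24,x76), (24,x77), (25,x75), (25,x76), (25,x77)}
  {23, 24, 25} × {x75, x76, x77} = {(23,x75), (23,x76), (23,x77), (24,x75), (24,x76), (24,x77), (25,x75), (25,x76), (25,x77)}
These 16 distinct sets form the basis B.
Close under arbitrary unions to get τ_{X×Y}; counting gives |τ_{X×Y}| = 40.


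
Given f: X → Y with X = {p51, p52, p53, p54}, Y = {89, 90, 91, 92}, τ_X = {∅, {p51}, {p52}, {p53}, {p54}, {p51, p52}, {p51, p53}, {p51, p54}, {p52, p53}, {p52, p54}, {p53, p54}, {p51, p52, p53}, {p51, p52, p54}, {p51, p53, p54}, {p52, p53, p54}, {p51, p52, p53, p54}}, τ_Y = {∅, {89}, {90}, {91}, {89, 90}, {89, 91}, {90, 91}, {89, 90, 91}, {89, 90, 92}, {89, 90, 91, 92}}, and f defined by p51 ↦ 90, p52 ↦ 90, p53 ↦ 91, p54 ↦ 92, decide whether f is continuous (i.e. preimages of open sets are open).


f IS continuous.

Compute f^{-1}(U) for each U ∈ τ_Y:
  U = ∅: f^{-1}(U) = ∅ ∈ τ_X ✓.
  U = {89}: f^{-1}(U) = ∅ ∈ τ_X ✓.
  U = {90}: f^{-1}(U) = {p51, p52} ∈ τ_X ✓.
  U = {91}: f^{-1}(U) = {p53} ∈ τ_X ✓.
  U = {89, 90}: f^{-1}(U) = {p51, p52} ∈ τ_X ✓.
  U = {89, 91}: f^{-1}(U) = {p53} ∈ τ_X ✓.
  U = {90, 91}: f^{-1}(U) = {p51, p52, p53} ∈ τ_X ✓.
  U = {89, 90, 91}: f^{-1}(U) = {p51, p52, p53} ∈ τ_X ✓.
  U = {89, 90, 92}: f^{-1}(U) = {p51, p52, p54} ∈ τ_X ✓.
  U = {89, 90, 91, 92}: f^{-1}(U) = {p51, p52, p53, p54} ∈ τ_X ✓.
Every preimage lies in τ_X, so f IS continuous.


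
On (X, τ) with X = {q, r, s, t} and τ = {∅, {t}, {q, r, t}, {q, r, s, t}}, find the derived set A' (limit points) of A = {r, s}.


A' = {q, s}

For each x ∈ X, list the open sets U ∈ τ with x ∈ U, then check whether U ∩ (A ∖ {x}) ≠ ∅ for every such U.
  x = q: opens ∋ x are {q, r, t}, {q, r, s, t}; each meets A ∖ {q}, so x IS a limit point.
  x = r: open {q, r, t} ∋ x has {q, r, t} ∩ (A ∖ {r}) = ∅, so x is NOT a limit point.
  x = s: opens ∋ x are {q, r, s, t}; each meets A ∖ {s}, so x IS a limit point.
  x = t: open {t} ∋ x has {t} ∩ (A ∖ {t}) = ∅, so x is NOT a limit point.
Collecting: A' = {q, s}.


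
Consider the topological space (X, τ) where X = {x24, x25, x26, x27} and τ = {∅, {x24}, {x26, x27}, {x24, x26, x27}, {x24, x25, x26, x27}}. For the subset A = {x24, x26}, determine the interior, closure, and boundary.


int(A) = {x24}, cl(A) = {x24, x25, x26, x27}, ∂A = {x25, x26, x27}.

Closed sets in (X, τ) are complements of opens:
  closed(X, τ) = {∅, {x25}, {x24, x25}, {x25, x26, x27}, {x24, x25, x26, x27}}.
int(A) = ⋃ {U ∈ τ : U ⊆ A}. Opens contained in A: ∅, {x24}.
Taking the union of these: int(A) = {x24}.
cl(A) = ⋂ {C closed : A ⊆ C}. Closed sets containing A: {x24, x25, x26, x27}.
Intersecting these: cl(A) = {x24, x25, x26, x27}.
∂A = cl(A) ∖ int(A) = {x24, x25, x26, x27} ∖ {x24} = {x25, x26, x27}.


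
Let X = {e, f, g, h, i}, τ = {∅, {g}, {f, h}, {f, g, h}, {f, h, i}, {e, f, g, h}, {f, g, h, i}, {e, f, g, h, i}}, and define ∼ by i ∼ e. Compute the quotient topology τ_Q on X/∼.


X/∼ = {[e=i], [f], [g], [h]}; |τ_Q| = 5.

Equivalence classes: [e=i], [f], [g], [h].
Quotient map π: X → X/∼ sends e ↦ [e=i], f ↦ [f], g ↦ [g], h ↦ [h], i ↦ [e=i].
For each subset V ⊆ X/∼, compute π^{-1}(V) ⊆ X and check whether π^{-1}(V) ∈ τ. V is open in τ_Q iff π^{-1}(V) ∈ τ.
  V = {}: π^{-1}(V) = ∅ ∈ τ ✓.
  V = {[e=i]}: π^{-1}(V) = {e, i} ∉ τ ✗.
  V = {[f]}: π^{-1}(V) = {f} ∉ τ ✗.
  V = {[e=i], [f]}: π^{-1}(V) = {e, f, i} ∉ τ ✗.
  V = {[g]}: π^{-1}(V) = {g} ∈ τ ✓.
  V = {[e=i], [g]}: π^{-1}(V) = {e, g, i} ∉ τ ✗.
  V = {[f], [g]}: π^{-1}(V) = {f, g} ∉ τ ✗.
  V = {[e=i], [f], [g]}: π^{-1}(V) = {e, f, g, i} ∉ τ ✗.
  V = {[h]}: π^{-1}(V) = {h} ∉ τ ✗.
  V = {[e=i], [h]}: π^{-1}(V) = {e, h, i} ∉ τ ✗.
  V = {[f], [h]}: π^{-1}(V) = {f, h} ∈ τ ✓.
  V = {[e=i], [f], [h]}: π^{-1}(V) = {e, f, h, i} ∉ τ ✗.
  V = {[g], [h]}: π^{-1}(V) = {g, h} ∉ τ ✗.
  V = {[e=i], [g], [h]}: π^{-1}(V) = {e, g, h, i} ∉ τ ✗.
  V = {[f], [g], [h]}: π^{-1}(V) = {f, g, h} ∈ τ ✓.
  V = {[e=i], [f], [g], [h]}: π^{-1}(V) = {e, f, g, h, i} ∈ τ ✓.
Open sets in the quotient: τ_Q = {{}, {[g]}, {[f], [h]}, {[f], [g], [h]}, {[e=i], [f], [g], [h]}} (5 elements).


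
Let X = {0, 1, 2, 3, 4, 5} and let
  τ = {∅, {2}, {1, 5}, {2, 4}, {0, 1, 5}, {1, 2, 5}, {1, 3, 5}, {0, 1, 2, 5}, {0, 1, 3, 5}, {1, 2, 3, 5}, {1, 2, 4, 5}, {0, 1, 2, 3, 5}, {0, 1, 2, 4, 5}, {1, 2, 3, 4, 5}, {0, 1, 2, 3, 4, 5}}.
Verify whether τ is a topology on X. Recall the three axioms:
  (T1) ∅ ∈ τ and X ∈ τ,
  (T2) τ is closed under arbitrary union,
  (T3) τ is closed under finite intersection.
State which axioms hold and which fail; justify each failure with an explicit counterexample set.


τ IS a topology on X.

Axiom (T1): ∅ ∈ τ? Yes; X ∈ τ? Yes.
Axiom (T2/T3): check pairwise unions and intersections of members of τ.
All pairwise intersections and unions checked — each lies in τ. Therefore τ satisfies (T1), (T2), (T3): it IS a topology on X.


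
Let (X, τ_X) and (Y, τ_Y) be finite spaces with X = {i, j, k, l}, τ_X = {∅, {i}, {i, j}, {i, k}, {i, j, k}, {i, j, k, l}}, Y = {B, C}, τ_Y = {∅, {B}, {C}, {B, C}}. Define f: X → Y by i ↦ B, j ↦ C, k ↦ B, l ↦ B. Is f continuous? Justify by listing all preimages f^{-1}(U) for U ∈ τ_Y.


f is NOT continuous.

Compute f^{-1}(U) for each U ∈ τ_Y:
  U = ∅: f^{-1}(U) = ∅ ∈ τ_X ✓.
  U = {B}: f^{-1}(U) = {i, k, l} ∉ τ_X ✗.
  U = {C}: f^{-1}(U) = {j} ∉ τ_X ✗.
  U = {B, C}: f^{-1}(U) = {i, j, k, l} ∈ τ_X ✓.
Found U = {B} with f^{-1}(U) = {i, k, l} not in τ_X. Therefore f is NOT continuous.


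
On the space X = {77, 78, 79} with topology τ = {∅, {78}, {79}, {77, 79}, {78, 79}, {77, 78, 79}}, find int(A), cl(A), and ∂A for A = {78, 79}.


int(A) = {78, 79}, cl(A) = {77, 78, 79}, ∂A = {77}.

Closed sets in (X, τ) are complements of opens:
  closed(X, τ) = {∅, {77}, {78}, {77, 78}, {77, 79}, {77, 78, 79}}.
int(A) = ⋃ {U ∈ τ : U ⊆ A}. Opens contained in A: ∅, {78}, {79}, {78, 79}.
Taking the union of these: int(A) = {78, 79}.
cl(A) = ⋂ {C closed : A ⊆ C}. Closed sets containing A: {77, 78, 79}.
Intersecting these: cl(A) = {77, 78, 79}.
∂A = cl(A) ∖ int(A) = {77, 78, 79} ∖ {78, 79} = {77}.


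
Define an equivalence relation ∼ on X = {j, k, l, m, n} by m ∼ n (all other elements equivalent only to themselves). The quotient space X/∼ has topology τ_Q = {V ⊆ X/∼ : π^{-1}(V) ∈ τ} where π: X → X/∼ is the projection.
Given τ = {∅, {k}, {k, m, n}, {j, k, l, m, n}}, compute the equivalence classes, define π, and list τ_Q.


X/∼ = {[j], [k], [l], [m=n]}; |τ_Q| = 4.

Equivalence classes: [j], [k], [l], [m=n].
Quotient map π: X → X/∼ sends j ↦ [j], k ↦ [k], l ↦ [l], m ↦ [m=n], n ↦ [m=n].
For each subset V ⊆ X/∼, compute π^{-1}(V) ⊆ X and check whether π^{-1}(V) ∈ τ. V is open in τ_Q iff π^{-1}(V) ∈ τ.
  V = {}: π^{-1}(V) = ∅ ∈ τ ✓.
  V = {[j]}: π^{-1}(V) = {j} ∉ τ ✗.
  V = {[k]}: π^{-1}(V) = {k} ∈ τ ✓.
  V = {[j], [k]}: π^{-1}(V) = {j, k} ∉ τ ✗.
  V = {[l]}: π^{-1}(V) = {l} ∉ τ ✗.
  V = {[j], [l]}: π^{-1}(V) = {j, l} ∉ τ ✗.
  V = {[k], [l]}: π^{-1}(V) = {k, l} ∉ τ ✗.
  V = {[j], [k], [l]}: π^{-1}(V) = {j, k, l} ∉ τ ✗.
  V = {[m=n]}: π^{-1}(V) = {m, n} ∉ τ ✗.
  V = {[j], [m=n]}: π^{-1}(V) = {j, m, n} ∉ τ ✗.
  V = {[k], [m=n]}: π^{-1}(V) = {k, m, n} ∈ τ ✓.
  V = {[j], [k], [m=n]}: π^{-1}(V) = {j, k, m, n} ∉ τ ✗.
  V = {[l], [m=n]}: π^{-1}(V) = {l, m, n} ∉ τ ✗.
  V = {[j], [l], [m=n]}: π^{-1}(V) = {j, l, m, n} ∉ τ ✗.
  V = {[k], [l], [m=n]}: π^{-1}(V) = {k, l, m, n} ∉ τ ✗.
  V = {[j], [k], [l], [m=n]}: π^{-1}(V) = {j, k, l, m, n} ∈ τ ✓.
Open sets in the quotient: τ_Q = {{}, {[k]}, {[k], [m=n]}, {[j], [k], [l], [m=n]}} (4 elements).


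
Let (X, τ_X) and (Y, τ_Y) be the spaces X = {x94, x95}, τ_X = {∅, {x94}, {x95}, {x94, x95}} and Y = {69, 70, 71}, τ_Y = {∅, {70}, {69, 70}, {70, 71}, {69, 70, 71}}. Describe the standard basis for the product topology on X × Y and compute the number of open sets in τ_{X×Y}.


Basis B = {∅ × ∅, {x94} × {70}, {x95} × {70}, {x94} × {69, 70}, {x94} × {70, 71}, {x94, x95} × {70}, {x95} × {69, 70}, {x95} × {70, 71}, {x94} × {69, 70, 71}, {x95} × {69, 70, 71}, {x94, x95} × {69, 70}, {x94, x95} × {70, 71}, {x94, x95} × {69, 70, 71}}; |τ_{X×Y}| = 25.

Enumerate products U × V with U ∈ τ_X, V ∈ τ_Y (deduplicated):
  ∅ × ∅ = {} (∅)
  {x94} × {70} = {(x94,70)}
  {x95} × {70} = {(x95,70)}
  {x94} × {69, 70} = {(x94,69), (x94,70)}
  {x94} × {70, 71} = {(x94,70), (x94,71)}
  {x94, x95} × {70} = {(x94,70), (x95,70)}
  {x95} × {69, 70} = {(x95,69), (x95,70)}
  {x95} × {70, 71} = {(x95,70), (x95,71)}
  {x94} × {69, 70, 71} = {(x94,69), (x94,70), (x94,71)}
  {x95} × {69, 70, 71} = {(x95,69), (x95,70), (x95,71)}
  {x94, x95} × {69, 70} = {(x94,69), (x94,70), (x95,69), (x95,70)}
  {x94, x95} × {70, 71} = {(x94,70), (x94,71), (x95,70), (x95,71)}
  {x94, x95} × {69, 70, 71} = {(x94,69), (x94,70), (x94,71), (x95,69), (x95,70), (x95,71)}
These 13 distinct sets form the basis B.
Close under arbitrary unions to get τ_{X×Y}; counting gives |τ_{X×Y}| = 25.


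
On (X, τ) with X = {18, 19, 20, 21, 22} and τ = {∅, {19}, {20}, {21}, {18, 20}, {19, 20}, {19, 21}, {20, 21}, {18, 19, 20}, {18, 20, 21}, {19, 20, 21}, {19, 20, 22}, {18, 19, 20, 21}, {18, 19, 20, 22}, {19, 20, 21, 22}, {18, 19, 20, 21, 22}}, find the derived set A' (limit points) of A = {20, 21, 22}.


A' = {18, 22}

For each x ∈ X, list the open sets U ∈ τ with x ∈ U, then check whether U ∩ (A ∖ {x}) ≠ ∅ for every such U.
  x = 18: opens ∋ x are {18, 20}, {18, 19, 20}, {18, 20, 21}, {18, 19, 20, 21}, {18, 19, 20, 22}, {18, 19, 20, 21, 22}; each meets A ∖ {18}, so x IS a limit point.
  x = 19: open {19} ∋ x has {19} ∩ (A ∖ {19}) = ∅, so x is NOT a limit point.
  x = 20: open {20} ∋ x has {20} ∩ (A ∖ {20}) = ∅, so x is NOT a limit point.
  x = 21: open {21} ∋ x has {21} ∩ (A ∖ {21}) = ∅, so x is NOT a limit point.
  x = 22: opens ∋ x are {19, 20, 22}, {18, 19, 20, 22}, {19, 20, 21, 22}, {18, 19, 20, 21, 22}; each meets A ∖ {22}, so x IS a limit point.
Collecting: A' = {18, 22}.


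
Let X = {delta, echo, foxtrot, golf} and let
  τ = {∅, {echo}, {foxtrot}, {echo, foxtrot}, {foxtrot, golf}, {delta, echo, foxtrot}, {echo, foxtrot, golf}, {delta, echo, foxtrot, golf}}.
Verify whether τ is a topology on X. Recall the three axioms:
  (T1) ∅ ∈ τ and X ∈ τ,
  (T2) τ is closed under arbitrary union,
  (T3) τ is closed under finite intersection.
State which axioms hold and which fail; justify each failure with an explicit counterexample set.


τ IS a topology on X.

Axiom (T1): ∅ ∈ τ? Yes; X ∈ τ? Yes.
Axiom (T2/T3): check pairwise unions and intersections of members of τ.
All pairwise intersections and unions checked — each lies in τ. Therefore τ satisfies (T1), (T2), (T3): it IS a topology on X.


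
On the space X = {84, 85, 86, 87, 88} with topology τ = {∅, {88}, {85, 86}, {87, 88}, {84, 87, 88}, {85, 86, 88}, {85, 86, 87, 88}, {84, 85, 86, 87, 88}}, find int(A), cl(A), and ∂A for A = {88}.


int(A) = {88}, cl(A) = {84, 87, 88}, ∂A = {84, 87}.

Closed sets in (X, τ) are complements of opens:
  closed(X, τ) = {∅, {84}, {84, 87}, {85, 86}, {84, 85, 86}, {84, 87, 88}, {84, 85, 86, 87}, {84, 85, 86, 87, 88}}.
int(A) = ⋃ {U ∈ τ : U ⊆ A}. Opens contained in A: ∅, {88}.
Taking the union of these: int(A) = {88}.
cl(A) = ⋂ {C closed : A ⊆ C}. Closed sets containing A: {84, 87, 88}, {84, 85, 86, 87, 88}.
Intersecting these: cl(A) = {84, 87, 88}.
∂A = cl(A) ∖ int(A) = {84, 87, 88} ∖ {88} = {84, 87}.


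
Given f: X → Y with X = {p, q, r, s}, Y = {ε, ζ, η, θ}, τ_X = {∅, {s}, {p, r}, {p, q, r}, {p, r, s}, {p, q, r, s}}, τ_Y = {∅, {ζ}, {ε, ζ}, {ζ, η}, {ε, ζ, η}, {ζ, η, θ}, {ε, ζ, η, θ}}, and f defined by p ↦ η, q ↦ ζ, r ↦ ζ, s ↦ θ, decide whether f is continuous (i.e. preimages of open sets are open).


f is NOT continuous.

Compute f^{-1}(U) for each U ∈ τ_Y:
  U = ∅: f^{-1}(U) = ∅ ∈ τ_X ✓.
  U = {ζ}: f^{-1}(U) = {q, r} ∉ τ_X ✗.
  U = {ε, ζ}: f^{-1}(U) = {q, r} ∉ τ_X ✗.
  U = {ζ, η}: f^{-1}(U) = {p, q, r} ∈ τ_X ✓.
  U = {ε, ζ, η}: f^{-1}(U) = {p, q, r} ∈ τ_X ✓.
  U = {ζ, η, θ}: f^{-1}(U) = {p, q, r, s} ∈ τ_X ✓.
  U = {ε, ζ, η, θ}: f^{-1}(U) = {p, q, r, s} ∈ τ_X ✓.
Found U = {ζ} with f^{-1}(U) = {q, r} not in τ_X. Therefore f is NOT continuous.


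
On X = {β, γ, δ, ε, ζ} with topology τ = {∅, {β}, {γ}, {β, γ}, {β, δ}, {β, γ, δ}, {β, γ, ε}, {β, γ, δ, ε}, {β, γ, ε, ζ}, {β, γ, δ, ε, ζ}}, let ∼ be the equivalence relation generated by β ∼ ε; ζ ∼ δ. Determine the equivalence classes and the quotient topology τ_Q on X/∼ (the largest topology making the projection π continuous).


X/∼ = {[β=ε], [γ], [δ=ζ]}; |τ_Q| = 4.

Equivalence classes: [β=ε], [γ], [δ=ζ].
Quotient map π: X → X/∼ sends β ↦ [β=ε], γ ↦ [γ], δ ↦ [δ=ζ], ε ↦ [β=ε], ζ ↦ [δ=ζ].
For each subset V ⊆ X/∼, compute π^{-1}(V) ⊆ X and check whether π^{-1}(V) ∈ τ. V is open in τ_Q iff π^{-1}(V) ∈ τ.
  V = {}: π^{-1}(V) = ∅ ∈ τ ✓.
  V = {[β=ε]}: π^{-1}(V) = {β, ε} ∉ τ ✗.
  V = {[γ]}: π^{-1}(V) = {γ} ∈ τ ✓.
  V = {[β=ε], [γ]}: π^{-1}(V) = {β, γ, ε} ∈ τ ✓.
  V = {[δ=ζ]}: π^{-1}(V) = {δ, ζ} ∉ τ ✗.
  V = {[β=ε], [δ=ζ]}: π^{-1}(V) = {β, δ, ε, ζ} ∉ τ ✗.
  V = {[γ], [δ=ζ]}: π^{-1}(V) = {γ, δ, ζ} ∉ τ ✗.
  V = {[β=ε], [γ], [δ=ζ]}: π^{-1}(V) = {β, γ, δ, ε, ζ} ∈ τ ✓.
Open sets in the quotient: τ_Q = {{}, {[γ]}, {[β=ε], [γ]}, {[β=ε], [γ], [δ=ζ]}} (4 elements).


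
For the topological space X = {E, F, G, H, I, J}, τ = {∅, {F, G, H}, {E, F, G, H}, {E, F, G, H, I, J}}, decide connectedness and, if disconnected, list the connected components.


(X, τ) is connected.

Find clopen sets (U ∈ τ with X ∖ U ∈ τ):
  U = ∅, X ∖ U = {E, F, G, H, I, J} — both open, so U is clopen.
  U = {E, F, G, H, I, J}, X ∖ U = ∅ — both open, so U is clopen.
Only trivial clopens (∅ and X) exist, so (X, τ) is connected.
Compute connected components by grouping points that agree on all clopens:
  component: {E, F, G, H, I, J}


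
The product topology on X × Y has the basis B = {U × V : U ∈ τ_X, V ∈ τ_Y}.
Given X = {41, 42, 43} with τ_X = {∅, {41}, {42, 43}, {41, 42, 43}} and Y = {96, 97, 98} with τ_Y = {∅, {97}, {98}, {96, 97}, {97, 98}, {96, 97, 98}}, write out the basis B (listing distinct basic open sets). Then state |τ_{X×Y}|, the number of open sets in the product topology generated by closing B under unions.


Basis B = {∅ × ∅, {41} × {97}, {41} × {98}, {41} × {96, 97}, {41} × {97, 98}, {42, 43} × {97}, {42, 43} × {98}, {41} × {96, 97, 98}, {41, 42, 43} × {97}, {41, 42, 43} × {98}, {42, 43} × {96, 97}, {42, 43} × {97, 98}, {41, 42, 43} × {96, 97}, {41, 42, 43} × {97, 98}, {42, 43} × {96, 97, 98}, {41, 42, 43} × {96, 97, 98}}; |τ_{X×Y}| = 36.

Enumerate products U × V with U ∈ τ_X, V ∈ τ_Y (deduplicated):
  ∅ × ∅ = {} (∅)
  {41} × {97} = {(41,97)}
  {41} × {98} = {(41,98)}
  {41} × {96, 97} = {(41,96), (41,97)}
  {41} × {97, 98} = {(41,97), (41,98)}
  {42, 43} × {97} = {(42,97), (43,97)}
  {42, 43} × {98} = {(42,98), (43,98)}
  {41} × {96, 97, 98} = {(41,96), (41,97), (41,98)}
  {41, 42, 43} × {97} = {(41,97), (42,97), (43,97)}
  {41, 42, 43} × {98} = {(41,98), (42,98), (43,98)}
  {42, 43} × {96, 97} = {(42,96), (42,97), (43,96), (43,97)}
  {42, 43} × {97, 98} = {(42,97), (42,98), (43,97), (43,98)}
  {41, 42, 43} × {96, 97} = {(41,96), (41,97), (42,96), (42,97), (43,96), (43,97)}
  {41, 42, 43} × {97, 98} = {(41,97), (41,98), (42,97), (42,98), (43,97), (43,98)}
  {42, 43} × {96, 97, 98} = {(42,96), (42,97), (42,98), (43,96), (43,97), (43,98)}
  {41, 42, 43} × {96, 97, 98} = {(41,96), (41,97), (41,98), (42,96), (42,97), (42,98), (43,96), (43,97), (43,98)}
These 16 distinct sets form the basis B.
Close under arbitrary unions to get τ_{X×Y}; counting gives |τ_{X×Y}| = 36.


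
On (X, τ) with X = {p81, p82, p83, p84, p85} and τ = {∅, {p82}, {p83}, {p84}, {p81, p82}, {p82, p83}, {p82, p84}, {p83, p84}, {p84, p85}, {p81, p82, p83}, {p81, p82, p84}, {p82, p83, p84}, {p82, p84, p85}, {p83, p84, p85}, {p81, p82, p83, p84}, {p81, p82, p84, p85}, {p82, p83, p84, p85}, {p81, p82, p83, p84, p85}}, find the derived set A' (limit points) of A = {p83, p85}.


A' = ∅

For each x ∈ X, list the open sets U ∈ τ with x ∈ U, then check whether U ∩ (A ∖ {x}) ≠ ∅ for every such U.
  x = p81: open {p81, p82} ∋ x has {p81, p82} ∩ (A ∖ {p81}) = ∅, so x is NOT a limit point.
  x = p82: open {p82} ∋ x has {p82} ∩ (A ∖ {p82}) = ∅, so x is NOT a limit point.
  x = p83: open {p83} ∋ x has {p83} ∩ (A ∖ {p83}) = ∅, so x is NOT a limit point.
  x = p84: open {p84} ∋ x has {p84} ∩ (A ∖ {p84}) = ∅, so x is NOT a limit point.
  x = p85: open {p84, p85} ∋ x has {p84, p85} ∩ (A ∖ {p85}) = ∅, so x is NOT a limit point.
Collecting: A' = ∅.


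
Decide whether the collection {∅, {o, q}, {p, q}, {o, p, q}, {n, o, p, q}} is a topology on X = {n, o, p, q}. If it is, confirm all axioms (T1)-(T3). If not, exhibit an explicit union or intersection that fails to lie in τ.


τ is NOT a topology on X.

Axiom (T1): ∅ ∈ τ? Yes; X ∈ τ? Yes.
Axiom (T2/T3): check pairwise unions and intersections of members of τ.
Counterexample for (T3): {o, q} ∩ {p, q} = {q} ∉ τ. Therefore τ is NOT a topology.


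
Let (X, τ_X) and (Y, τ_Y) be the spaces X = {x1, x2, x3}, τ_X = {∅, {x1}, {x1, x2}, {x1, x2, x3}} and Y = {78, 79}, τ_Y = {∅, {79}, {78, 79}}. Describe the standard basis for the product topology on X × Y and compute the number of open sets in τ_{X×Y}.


Basis B = {∅ × ∅, {x1} × {79}, {x1} × {78, 79}, {x1, x2} × {79}, {x1, x2, x3} × {79}, {x1, x2} × {78, 79}, {x1, x2, x3} × {78, 79}}; |τ_{X×Y}| = 10.

Enumerate products U × V with U ∈ τ_X, V ∈ τ_Y (deduplicated):
  ∅ × ∅ = {} (∅)
  {x1} × {79} = {(x1,79)}
  {x1} × {78, 79} = {(x1,78), (x1,79)}
  {x1, x2} × {79} = {(x1,79), (x2,79)}
  {x1, x2, x3} × {79} = {(x1,79), (x2,79), (x3,79)}
  {x1, x2} × {78, 79} = {(x1,78), (x1,79), (x2,78), (x2,79)}
  {x1, x2, x3} × {78, 79} = {(x1,78), (x1,79), (x2,78), (x2,79), (x3,78), (x3,79)}
These 7 distinct sets form the basis B.
Close under arbitrary unions to get τ_{X×Y}; counting gives |τ_{X×Y}| = 10.


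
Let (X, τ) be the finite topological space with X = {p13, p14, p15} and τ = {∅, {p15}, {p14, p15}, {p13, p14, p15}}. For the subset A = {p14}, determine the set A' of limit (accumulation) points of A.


A' = {p13}

For each x ∈ X, list the open sets U ∈ τ with x ∈ U, then check whether U ∩ (A ∖ {x}) ≠ ∅ for every such U.
  x = p13: opens ∋ x are {p13, p14, p15}; each meets A ∖ {p13}, so x IS a limit point.
  x = p14: open {p14, p15} ∋ x has {p14, p15} ∩ (A ∖ {p14}) = ∅, so x is NOT a limit point.
  x = p15: open {p15} ∋ x has {p15} ∩ (A ∖ {p15}) = ∅, so x is NOT a limit point.
Collecting: A' = {p13}.


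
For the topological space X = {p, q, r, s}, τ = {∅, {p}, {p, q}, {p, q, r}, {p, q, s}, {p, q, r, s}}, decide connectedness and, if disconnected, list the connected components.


(X, τ) is connected.

Find clopen sets (U ∈ τ with X ∖ U ∈ τ):
  U = ∅, X ∖ U = {p, q, r, s} — both open, so U is clopen.
  U = {p, q, r, s}, X ∖ U = ∅ — both open, so U is clopen.
Only trivial clopens (∅ and X) exist, so (X, τ) is connected.
Compute connected components by grouping points that agree on all clopens:
  component: {p, q, r, s}


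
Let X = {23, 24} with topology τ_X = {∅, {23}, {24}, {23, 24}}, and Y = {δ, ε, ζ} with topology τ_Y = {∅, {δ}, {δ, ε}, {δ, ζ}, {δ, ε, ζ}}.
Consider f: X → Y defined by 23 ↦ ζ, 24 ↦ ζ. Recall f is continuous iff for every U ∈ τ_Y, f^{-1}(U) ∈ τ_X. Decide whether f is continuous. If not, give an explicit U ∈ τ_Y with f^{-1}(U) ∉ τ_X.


f IS continuous.

Compute f^{-1}(U) for each U ∈ τ_Y:
  U = ∅: f^{-1}(U) = ∅ ∈ τ_X ✓.
  U = {δ}: f^{-1}(U) = ∅ ∈ τ_X ✓.
  U = {δ, ε}: f^{-1}(U) = ∅ ∈ τ_X ✓.
  U = {δ, ζ}: f^{-1}(U) = {23, 24} ∈ τ_X ✓.
  U = {δ, ε, ζ}: f^{-1}(U) = {23, 24} ∈ τ_X ✓.
Every preimage lies in τ_X, so f IS continuous.


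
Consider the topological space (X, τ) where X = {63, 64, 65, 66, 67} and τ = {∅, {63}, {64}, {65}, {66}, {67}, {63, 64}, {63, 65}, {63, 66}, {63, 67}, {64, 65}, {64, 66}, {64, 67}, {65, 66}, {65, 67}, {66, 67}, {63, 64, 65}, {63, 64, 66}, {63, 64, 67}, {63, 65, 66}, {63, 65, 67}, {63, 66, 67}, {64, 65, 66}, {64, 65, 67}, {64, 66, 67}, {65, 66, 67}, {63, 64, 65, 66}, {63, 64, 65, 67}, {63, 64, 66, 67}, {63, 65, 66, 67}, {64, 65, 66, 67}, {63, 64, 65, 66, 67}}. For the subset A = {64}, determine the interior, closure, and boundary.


int(A) = {64}, cl(A) = {64}, ∂A = ∅.

Closed sets in (X, τ) are complements of opens:
  closed(X, τ) = {∅, {63}, {64}, {65}, {66}, {67}, {63, 64}, {63, 65}, {63, 66}, {63, 67}, {64, 65}, {64, 66}, {64, 67}, {65, 66}, {65, 67}, {66, 67}, {63, 64, 65}, {63, 64, 66}, {63, 64, 67}, {63, 65, 66}, {63, 65, 67}, {63, 66, 67}, {64, 65, 66}, {64, 65, 67}, {64, 66, 67}, {65, 66, 67}, {63, 64, 65, 66}, {63, 64, 65, 67}, {63, 64, 66, 67}, {63, 65, 66, 67}, {64, 65, 66, 67}, {63, 64, 65, 66, 67}}.
int(A) = ⋃ {U ∈ τ : U ⊆ A}. Opens contained in A: ∅, {64}.
Taking the union of these: int(A) = {64}.
cl(A) = ⋂ {C closed : A ⊆ C}. Closed sets containing A: {64}, {63, 64}, {64, 65}, {64, 66}, {64, 67}, {63, 64, 65}, {63, 64, 66}, {63, 64, 67}, {64, 65, 66}, {64, 65, 67}, {64, 66, 67}, {63, 64, 65, 66}, {63, 64, 65, 67}, {63, 64, 66, 67}, {64, 65, 66, 67}, {63, 64, 65, 66, 67}.
Intersecting these: cl(A) = {64}.
∂A = cl(A) ∖ int(A) = {64} ∖ {64} = ∅.


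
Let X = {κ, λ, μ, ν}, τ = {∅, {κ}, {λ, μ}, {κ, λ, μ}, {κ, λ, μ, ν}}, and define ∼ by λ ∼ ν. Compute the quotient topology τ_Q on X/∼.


X/∼ = {[κ], [λ=ν], [μ]}; |τ_Q| = 3.

Equivalence classes: [κ], [λ=ν], [μ].
Quotient map π: X → X/∼ sends κ ↦ [κ], λ ↦ [λ=ν], μ ↦ [μ], ν ↦ [λ=ν].
For each subset V ⊆ X/∼, compute π^{-1}(V) ⊆ X and check whether π^{-1}(V) ∈ τ. V is open in τ_Q iff π^{-1}(V) ∈ τ.
  V = {}: π^{-1}(V) = ∅ ∈ τ ✓.
  V = {[κ]}: π^{-1}(V) = {κ} ∈ τ ✓.
  V = {[λ=ν]}: π^{-1}(V) = {λ, ν} ∉ τ ✗.
  V = {[κ], [λ=ν]}: π^{-1}(V) = {κ, λ, ν} ∉ τ ✗.
  V = {[μ]}: π^{-1}(V) = {μ} ∉ τ ✗.
  V = {[κ], [μ]}: π^{-1}(V) = {κ, μ} ∉ τ ✗.
  V = {[λ=ν], [μ]}: π^{-1}(V) = {λ, μ, ν} ∉ τ ✗.
  V = {[κ], [λ=ν], [μ]}: π^{-1}(V) = {κ, λ, μ, ν} ∈ τ ✓.
Open sets in the quotient: τ_Q = {{}, {[κ]}, {[κ], [λ=ν], [μ]}} (3 elements).


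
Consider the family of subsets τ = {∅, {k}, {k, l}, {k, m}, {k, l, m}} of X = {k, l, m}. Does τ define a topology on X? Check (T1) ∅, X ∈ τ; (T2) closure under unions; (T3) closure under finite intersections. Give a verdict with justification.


τ IS a topology on X.

Axiom (T1): ∅ ∈ τ? Yes; X ∈ τ? Yes.
Axiom (T2/T3): check pairwise unions and intersections of members of τ.
All pairwise intersections and unions checked — each lies in τ. Therefore τ satisfies (T1), (T2), (T3): it IS a topology on X.


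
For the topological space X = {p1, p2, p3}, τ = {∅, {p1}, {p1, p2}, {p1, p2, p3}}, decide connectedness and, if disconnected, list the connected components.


(X, τ) is connected.

Find clopen sets (U ∈ τ with X ∖ U ∈ τ):
  U = ∅, X ∖ U = {p1, p2, p3} — both open, so U is clopen.
  U = {p1, p2, p3}, X ∖ U = ∅ — both open, so U is clopen.
Only trivial clopens (∅ and X) exist, so (X, τ) is connected.
Compute connected components by grouping points that agree on all clopens:
  component: {p1, p2, p3}


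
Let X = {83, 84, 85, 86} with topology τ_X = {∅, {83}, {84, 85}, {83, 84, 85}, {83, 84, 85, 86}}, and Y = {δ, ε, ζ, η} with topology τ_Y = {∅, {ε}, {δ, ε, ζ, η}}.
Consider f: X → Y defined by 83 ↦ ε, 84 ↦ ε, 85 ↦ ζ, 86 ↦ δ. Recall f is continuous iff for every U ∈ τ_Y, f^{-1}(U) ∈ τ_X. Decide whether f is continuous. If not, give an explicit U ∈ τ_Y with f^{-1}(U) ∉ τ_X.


f is NOT continuous.

Compute f^{-1}(U) for each U ∈ τ_Y:
  U = ∅: f^{-1}(U) = ∅ ∈ τ_X ✓.
  U = {ε}: f^{-1}(U) = {83, 84} ∉ τ_X ✗.
  U = {δ, ε, ζ, η}: f^{-1}(U) = {83, 84, 85, 86} ∈ τ_X ✓.
Found U = {ε} with f^{-1}(U) = {83, 84} not in τ_X. Therefore f is NOT continuous.


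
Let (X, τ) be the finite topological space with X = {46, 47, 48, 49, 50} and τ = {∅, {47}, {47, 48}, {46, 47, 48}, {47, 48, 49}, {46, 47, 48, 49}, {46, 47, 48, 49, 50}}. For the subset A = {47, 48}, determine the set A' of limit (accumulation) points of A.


A' = {46, 48, 49, 50}

For each x ∈ X, list the open sets U ∈ τ with x ∈ U, then check whether U ∩ (A ∖ {x}) ≠ ∅ for every such U.
  x = 46: opens ∋ x are {46, 47, 48}, {46, 47, 48, 49}, {46, 47, 48, 49, 50}; each meets A ∖ {46}, so x IS a limit point.
  x = 47: open {47} ∋ x has {47} ∩ (A ∖ {47}) = ∅, so x is NOT a limit point.
  x = 48: opens ∋ x are {47, 48}, {46, 47, 48}, {47, 48, 49}, {46, 47, 48, 49}, {46, 47, 48, 49, 50}; each meets A ∖ {48}, so x IS a limit point.
  x = 49: opens ∋ x are {47, 48, 49}, {46, 47, 48, 49}, {46, 47, 48, 49, 50}; each meets A ∖ {49}, so x IS a limit point.
  x = 50: opens ∋ x are {46, 47, 48, 49, 50}; each meets A ∖ {50}, so x IS a limit point.
Collecting: A' = {46, 48, 49, 50}.


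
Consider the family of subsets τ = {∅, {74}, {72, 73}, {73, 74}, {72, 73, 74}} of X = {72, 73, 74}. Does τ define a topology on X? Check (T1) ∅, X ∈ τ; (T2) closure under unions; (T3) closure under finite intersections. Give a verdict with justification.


τ is NOT a topology on X.

Axiom (T1): ∅ ∈ τ? Yes; X ∈ τ? Yes.
Axiom (T2/T3): check pairwise unions and intersections of members of τ.
Counterexample for (T3): {72, 73} ∩ {73, 74} = {73} ∉ τ. Therefore τ is NOT a topology.


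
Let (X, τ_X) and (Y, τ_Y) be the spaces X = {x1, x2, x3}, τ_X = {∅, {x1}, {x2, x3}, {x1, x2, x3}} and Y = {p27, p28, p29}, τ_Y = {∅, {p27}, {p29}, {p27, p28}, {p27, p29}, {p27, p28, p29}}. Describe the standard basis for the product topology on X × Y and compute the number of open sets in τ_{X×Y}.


Basis B = {∅ × ∅, {x1} × {p27}, {x1} × {p29}, {x1} × {p27, p28}, {x1} × {p27, p29}, {x2, x3} × {p27}, {x2, x3} × {p29}, {x1} × {p27, p28, p29}, {x1, x2, x3} × {p27}, {x1, x2, x3} × {p29}, {x2, x3} × {p27, p28}, {x2, x3} × {p27, p29}, {x1, x2, x3} × {p27, p28}, {x1, x2, x3} × {p27, p29}, {x2, x3} × {p27, p28, p29}, {x1, x2, x3} × {p27, p28, p29}}; |τ_{X×Y}| = 36.

Enumerate products U × V with U ∈ τ_X, V ∈ τ_Y (deduplicated):
  ∅ × ∅ = {} (∅)
  {x1} × {p27} = {(x1,p27)}
  {x1} × {p29} = {(x1,p29)}
  {x1} × {p27, p28} = {(x1,p27), (x1,p28)}
  {x1} × {p27, p29} = {(x1,p27), (x1,p29)}
  {x2, x3} × {p27} = {(x2,p27), (x3,p27)}
  {x2, x3} × {p29} = {(x2,p29), (x3,p29)}
  {x1} × {p27, p28, p29} = {(x1,p27), (x1,p28), (x1,p29)}
  {x1, x2, x3} × {p27} = {(x1,p27), (x2,p27), (x3,p27)}
  {x1, x2, x3} × {p29} = {(x1,p29), (x2,p29), (x3,p29)}
  {x2, x3} × {p27, p28} = {(x2,p27), (x2,p28), (x3,p27), (x3,p28)}
  {x2, x3} × {p27, p29} = {(x2,p27), (x2,p29), (x3,p27), (x3,p29)}
  {x1, x2, x3} × {p27, p28} = {(x1,p27), (x1,p28), (x2,p27), (x2,p28), (x3,p27), (x3,p28)}
  {x1, x2, x3} × {p27, p29} = {(x1,p27), (x1,p29), (x2,p27), (x2,p29), (x3,p27), (x3,p29)}
  {x2, x3} × {p27, p28, p29} = {(x2,p27), (x2,p28), (x2,p29), (x3,p27), (x3,p28), (x3,p29)}
  {x1, x2, x3} × {p27, p28, p29} = {(x1,p27), (x1,p28), (x1,p29), (x2,p27), (x2,p28), (x2,p29), (x3,p27), (x3,p28), (x3,p29)}
These 16 distinct sets form the basis B.
Close under arbitrary unions to get τ_{X×Y}; counting gives |τ_{X×Y}| = 36.


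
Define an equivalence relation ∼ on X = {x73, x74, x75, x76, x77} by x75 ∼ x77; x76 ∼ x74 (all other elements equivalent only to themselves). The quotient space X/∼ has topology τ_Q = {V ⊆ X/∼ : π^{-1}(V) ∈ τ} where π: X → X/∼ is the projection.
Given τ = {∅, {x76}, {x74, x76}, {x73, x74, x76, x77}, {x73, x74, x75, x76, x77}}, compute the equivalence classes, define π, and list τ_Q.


X/∼ = {[x73], [x74=x76], [x75=x77]}; |τ_Q| = 3.

Equivalence classes: [x73], [x74=x76], [x75=x77].
Quotient map π: X → X/∼ sends x73 ↦ [x73], x74 ↦ [x74=x76], x75 ↦ [x75=x77], x76 ↦ [x74=x76], x77 ↦ [x75=x77].
For each subset V ⊆ X/∼, compute π^{-1}(V) ⊆ X and check whether π^{-1}(V) ∈ τ. V is open in τ_Q iff π^{-1}(V) ∈ τ.
  V = {}: π^{-1}(V) = ∅ ∈ τ ✓.
  V = {[x73]}: π^{-1}(V) = {x73} ∉ τ ✗.
  V = {[x74=x76]}: π^{-1}(V) = {x74, x76} ∈ τ ✓.
  V = {[x73], [x74=x76]}: π^{-1}(V) = {x73, x74, x76} ∉ τ ✗.
  V = {[x75=x77]}: π^{-1}(V) = {x75, x77} ∉ τ ✗.
  V = {[x73], [x75=x77]}: π^{-1}(V) = {x73, x75, x77} ∉ τ ✗.
  V = {[x74=x76], [x75=x77]}: π^{-1}(V) = {x74, x75, x76, x77} ∉ τ ✗.
  V = {[x73], [x74=x76], [x75=x77]}: π^{-1}(V) = {x73, x74, x75, x76, x77} ∈ τ ✓.
Open sets in the quotient: τ_Q = {{}, {[x74=x76]}, {[x73], [x74=x76], [x75=x77]}} (3 elements).


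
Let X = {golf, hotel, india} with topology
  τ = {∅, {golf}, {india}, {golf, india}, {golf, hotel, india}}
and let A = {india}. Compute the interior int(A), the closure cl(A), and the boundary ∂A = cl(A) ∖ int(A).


int(A) = {india}, cl(A) = {hotel, india}, ∂A = {hotel}.

Closed sets in (X, τ) are complements of opens:
  closed(X, τ) = {∅, {hotel}, {golf, hotel}, {hotel, india}, {golf, hotel, india}}.
int(A) = ⋃ {U ∈ τ : U ⊆ A}. Opens contained in A: ∅, {india}.
Taking the union of these: int(A) = {india}.
cl(A) = ⋂ {C closed : A ⊆ C}. Closed sets containing A: {hotel, india}, {golf, hotel, india}.
Intersecting these: cl(A) = {hotel, india}.
∂A = cl(A) ∖ int(A) = {hotel, india} ∖ {india} = {hotel}.


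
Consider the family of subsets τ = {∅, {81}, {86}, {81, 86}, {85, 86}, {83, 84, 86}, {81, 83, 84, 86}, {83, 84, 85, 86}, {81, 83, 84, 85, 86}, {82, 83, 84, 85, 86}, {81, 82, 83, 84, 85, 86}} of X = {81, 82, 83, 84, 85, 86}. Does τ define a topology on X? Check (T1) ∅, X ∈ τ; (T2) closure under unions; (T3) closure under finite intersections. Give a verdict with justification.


τ is NOT a topology on X.

Axiom (T1): ∅ ∈ τ? Yes; X ∈ τ? Yes.
Axiom (T2/T3): check pairwise unions and intersections of members of τ.
Counterexample for (T2): {81} ∪ {85, 86} = {81, 85, 86} ∉ τ. Therefore τ is NOT a topology.


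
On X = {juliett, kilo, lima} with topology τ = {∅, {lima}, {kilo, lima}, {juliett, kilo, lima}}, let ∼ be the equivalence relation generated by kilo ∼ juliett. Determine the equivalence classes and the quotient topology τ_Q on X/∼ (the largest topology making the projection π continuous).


X/∼ = {[juliett=kilo], [lima]}; |τ_Q| = 3.

Equivalence classes: [juliett=kilo], [lima].
Quotient map π: X → X/∼ sends juliett ↦ [juliett=kilo], kilo ↦ [juliett=kilo], lima ↦ [lima].
For each subset V ⊆ X/∼, compute π^{-1}(V) ⊆ X and check whether π^{-1}(V) ∈ τ. V is open in τ_Q iff π^{-1}(V) ∈ τ.
  V = {}: π^{-1}(V) = ∅ ∈ τ ✓.
  V = {[juliett=kilo]}: π^{-1}(V) = {juliett, kilo} ∉ τ ✗.
  V = {[lima]}: π^{-1}(V) = {lima} ∈ τ ✓.
  V = {[juliett=kilo], [lima]}: π^{-1}(V) = {juliett, kilo, lima} ∈ τ ✓.
Open sets in the quotient: τ_Q = {{}, {[lima]}, {[juliett=kilo], [lima]}} (3 elements).


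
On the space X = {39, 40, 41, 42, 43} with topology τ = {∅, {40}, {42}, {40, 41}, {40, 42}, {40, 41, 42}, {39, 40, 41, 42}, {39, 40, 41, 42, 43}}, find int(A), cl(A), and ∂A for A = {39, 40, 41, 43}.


int(A) = {40, 41}, cl(A) = {39, 40, 41, 43}, ∂A = {39, 43}.

Closed sets in (X, τ) are complements of opens:
  closed(X, τ) = {∅, {43}, {39, 43}, {39, 41, 43}, {39, 42, 43}, {39, 40, 41, 43}, {39, 41, 42, 43}, {39, 40, 41, 42, 43}}.
int(A) = ⋃ {U ∈ τ : U ⊆ A}. Opens contained in A: ∅, {40}, {40, 41}.
Taking the union of these: int(A) = {40, 41}.
cl(A) = ⋂ {C closed : A ⊆ C}. Closed sets containing A: {39, 40, 41, 43}, {39, 40, 41, 42, 43}.
Intersecting these: cl(A) = {39, 40, 41, 43}.
∂A = cl(A) ∖ int(A) = {39, 40, 41, 43} ∖ {40, 41} = {39, 43}.


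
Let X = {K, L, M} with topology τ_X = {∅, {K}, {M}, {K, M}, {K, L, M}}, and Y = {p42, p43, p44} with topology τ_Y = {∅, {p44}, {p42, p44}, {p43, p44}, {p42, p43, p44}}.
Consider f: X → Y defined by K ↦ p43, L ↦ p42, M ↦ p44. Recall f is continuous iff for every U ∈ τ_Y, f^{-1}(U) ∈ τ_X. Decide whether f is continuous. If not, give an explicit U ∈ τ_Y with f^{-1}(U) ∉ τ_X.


f is NOT continuous.

Compute f^{-1}(U) for each U ∈ τ_Y:
  U = ∅: f^{-1}(U) = ∅ ∈ τ_X ✓.
  U = {p44}: f^{-1}(U) = {M} ∈ τ_X ✓.
  U = {p42, p44}: f^{-1}(U) = {L, M} ∉ τ_X ✗.
  U = {p43, p44}: f^{-1}(U) = {K, M} ∈ τ_X ✓.
  U = {p42, p43, p44}: f^{-1}(U) = {K, L, M} ∈ τ_X ✓.
Found U = {p42, p44} with f^{-1}(U) = {L, M} not in τ_X. Therefore f is NOT continuous.


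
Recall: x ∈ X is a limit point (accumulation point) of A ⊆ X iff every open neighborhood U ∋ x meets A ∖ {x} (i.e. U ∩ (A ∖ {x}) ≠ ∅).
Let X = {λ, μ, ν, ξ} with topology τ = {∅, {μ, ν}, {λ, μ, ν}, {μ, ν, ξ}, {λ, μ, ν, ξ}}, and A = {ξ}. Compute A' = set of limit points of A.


A' = ∅

For each x ∈ X, list the open sets U ∈ τ with x ∈ U, then check whether U ∩ (A ∖ {x}) ≠ ∅ for every such U.
  x = λ: open {λ, μ, ν} ∋ x has {λ, μ, ν} ∩ (A ∖ {λ}) = ∅, so x is NOT a limit point.
  x = μ: open {μ, ν} ∋ x has {μ, ν} ∩ (A ∖ {μ}) = ∅, so x is NOT a limit point.
  x = ν: open {μ, ν} ∋ x has {μ, ν} ∩ (A ∖ {ν}) = ∅, so x is NOT a limit point.
  x = ξ: open {μ, ν, ξ} ∋ x has {μ, ν, ξ} ∩ (A ∖ {ξ}) = ∅, so x is NOT a limit point.
Collecting: A' = ∅.


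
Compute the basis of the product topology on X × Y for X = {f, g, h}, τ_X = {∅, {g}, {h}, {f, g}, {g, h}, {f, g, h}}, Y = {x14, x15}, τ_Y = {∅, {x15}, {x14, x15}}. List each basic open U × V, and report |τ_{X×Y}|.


Basis B = {∅ × ∅, {g} × {x15}, {h} × {x15}, {f, g} × {x15}, {g} × {x14, x15}, {g, h} × {x15}, {h} × {x14, x15}, {f, g, h} × {x15}, {f, g} × {x14, x15}, {g, h} × {x14, x15}, {f, g, h} × {x14, x15}}; |τ_{X×Y}| = 18.

Enumerate products U × V with U ∈ τ_X, V ∈ τ_Y (deduplicated):
  ∅ × ∅ = {} (∅)
  {g} × {x15} = {(g,x15)}
  {h} × {x15} = {(h,x15)}
  {f, g} × {x15} = {(f,x15), (g,x15)}
  {g} × {x14, x15} = {(g,x14), (g,x15)}
  {g, h} × {x15} = {(g,x15), (h,x15)}
  {h} × {x14, x15} = {(h,x14), (h,x15)}
  {f, g, h} × {x15} = {(f,x15), (g,x15), (h,x15)}
  {f, g} × {x14, x15} = {(f,x14), (f,x15), (g,x14), (g,x15)}
  {g, h} × {x14, x15} = {(g,x14), (g,x15), (h,x14), (h,x15)}
  {f, g, h} × {x14, x15} = {(f,x14), (f,x15), (g,x14), (g,x15), (h,x14), (h,x15)}
These 11 distinct sets form the basis B.
Close under arbitrary unions to get τ_{X×Y}; counting gives |τ_{X×Y}| = 18.


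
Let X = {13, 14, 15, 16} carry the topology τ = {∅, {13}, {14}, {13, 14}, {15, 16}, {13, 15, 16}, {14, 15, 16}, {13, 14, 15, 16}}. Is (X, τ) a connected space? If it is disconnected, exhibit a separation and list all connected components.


(X, τ) is disconnected; components = [{13}, {14}, {15, 16}].

Find clopen sets (U ∈ τ with X ∖ U ∈ τ):
  U = ∅, X ∖ U = {13, 14, 15, 16} — both open, so U is clopen.
  U = {13}, X ∖ U = {14, 15, 16} — both open, so U is clopen.
  U = {14}, X ∖ U = {13, 15, 16} — both open, so U is clopen.
  U = {13, 14}, X ∖ U = {15, 16} — both open, so U is clopen.
  U = {15, 16}, X ∖ U = {13, 14} — both open, so U is clopen.
  U = {13, 15, 16}, X ∖ U = {14} — both open, so U is clopen.
  U = {14, 15, 16}, X ∖ U = {13} — both open, so U is clopen.
  U = {13, 14, 15, 16}, X ∖ U = ∅ — both open, so U is clopen.
Nontrivial clopen(s) exist: e.g. {14}. So (X, τ) is disconnected.
Compute connected components by grouping points that agree on all clopens:
  component: {13}
  component: {14}
  component: {15, 16}


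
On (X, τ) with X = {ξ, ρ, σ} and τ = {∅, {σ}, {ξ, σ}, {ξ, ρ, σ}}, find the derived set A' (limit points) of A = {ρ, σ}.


A' = {ξ, ρ}

For each x ∈ X, list the open sets U ∈ τ with x ∈ U, then check whether U ∩ (A ∖ {x}) ≠ ∅ for every such U.
  x = ξ: opens ∋ x are {ξ, σ}, {ξ, ρ, σ}; each meets A ∖ {ξ}, so x IS a limit point.
  x = ρ: opens ∋ x are {ξ, ρ, σ}; each meets A ∖ {ρ}, so x IS a limit point.
  x = σ: open {σ} ∋ x has {σ} ∩ (A ∖ {σ}) = ∅, so x is NOT a limit point.
Collecting: A' = {ξ, ρ}.


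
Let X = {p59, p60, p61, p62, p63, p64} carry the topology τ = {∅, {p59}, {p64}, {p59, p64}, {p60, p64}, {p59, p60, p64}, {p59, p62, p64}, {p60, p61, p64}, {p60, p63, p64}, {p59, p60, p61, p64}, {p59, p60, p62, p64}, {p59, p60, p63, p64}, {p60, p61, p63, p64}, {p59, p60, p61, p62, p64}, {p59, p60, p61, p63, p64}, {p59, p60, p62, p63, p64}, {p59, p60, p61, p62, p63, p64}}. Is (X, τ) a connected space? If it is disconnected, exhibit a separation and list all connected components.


(X, τ) is connected.

Find clopen sets (U ∈ τ with X ∖ U ∈ τ):
  U = ∅, X ∖ U = {p59, p60, p61, p62, p63, p64} — both open, so U is clopen.
  U = {p59, p60, p61, p62, p63, p64}, X ∖ U = ∅ — both open, so U is clopen.
Only trivial clopens (∅ and X) exist, so (X, τ) is connected.
Compute connected components by grouping points that agree on all clopens:
  component: {p59, p60, p61, p62, p63, p64}
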